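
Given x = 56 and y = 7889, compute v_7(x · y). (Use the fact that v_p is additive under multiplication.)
v_7(441784) = 4

v_p(x) = 1 (factor: 56 = 7^1 · 8); v_p(y) = 3 (factor: 7889 = 7^3 · 23). Additivity: v_p(xy) = v_p(x) + v_p(y) = 1 + 3 = 4. (Direct check: xy = 441784 = 7^4 · (184).)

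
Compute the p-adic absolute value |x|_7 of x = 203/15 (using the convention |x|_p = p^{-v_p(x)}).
|203/15|_7 = 1/7

Step 1 — compute v_7(x) by factoring powers of 7 out of the numerator and denominator: v_7(203/15) = 1. Step 2 — apply |x|_p = p^{-v_p(x)} = 7^{-1} = 1/7.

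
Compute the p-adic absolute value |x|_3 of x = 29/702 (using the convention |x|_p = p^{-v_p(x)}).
|29/702|_3 = 27

Step 1 — compute v_3(x) by factoring powers of 3 out of the numerator and denominator: v_3(29/702) = -3. Step 2 — apply |x|_p = p^{-v_p(x)} = 3^{3} = 27.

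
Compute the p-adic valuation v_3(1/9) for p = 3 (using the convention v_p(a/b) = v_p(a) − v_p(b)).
v_3(1/9) = -2

Factor powers of 3 from the numerator and denominator of the reduced fraction: 1 = 3^0 · 1 and 9 = 3^2 · 1. Apply v_p(a/b) = v_p(a) − v_p(b): v_3(1/9) = 0 − 2 = -2.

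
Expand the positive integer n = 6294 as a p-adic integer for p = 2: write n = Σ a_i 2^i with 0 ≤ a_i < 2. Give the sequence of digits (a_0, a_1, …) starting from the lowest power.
(a_0, a_1, …) = (0, 1, 1, 0, 1, 0, 0, 1, 0, 0, 0, 1, 1)

Repeated division by 2 gives the digits low-to-high: 6294 = 1·2^1 + 1·2^2 + 1·2^4 + 1·2^7 + 1·2^11 + 1·2^12. Digit sequence: (0, 1, 1, 0, 1, 0, 0, 1, 0, 0, 0, 1, 1).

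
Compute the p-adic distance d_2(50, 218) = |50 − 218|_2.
d_2(50, 218) = 1/8

Step 1 — x − y = 50 − 218 = -168. Step 2 — v_2(-168) = 3 (factor: -168 = −(2^3 · 21); the sign does not affect v_p). Step 3 — |x − y|_2 = 2^{-3} = 1/8.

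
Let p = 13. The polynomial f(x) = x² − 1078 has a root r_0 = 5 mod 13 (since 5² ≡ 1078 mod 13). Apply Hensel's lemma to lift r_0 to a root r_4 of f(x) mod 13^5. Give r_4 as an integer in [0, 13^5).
r_4 = 239127 (mod 371293)

Hensel's recurrence: r_{i+1} = r_i − f(r_i)·(f′(r_i))^{-1} mod 13^{i+2}, with f′(x) = 2x. Iterate:
  r_0 = 5 (mod 13)
  r_1 = 161 (mod 169)
  r_2 = 1851 (mod 2197)
  r_3 = 10639 (mod 28561)
  r_4 = 239127 (mod 371293)
Final: r_4 = 239127, and one checks f(r_4) ≡ 0 mod 13^5.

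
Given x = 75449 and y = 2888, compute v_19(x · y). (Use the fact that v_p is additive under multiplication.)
v_19(217896712) = 5

v_p(x) = 3 (factor: 75449 = 19^3 · 11); v_p(y) = 2 (factor: 2888 = 19^2 · 8). Additivity: v_p(xy) = v_p(x) + v_p(y) = 3 + 2 = 5. (Direct check: xy = 217896712 = 19^5 · (88).)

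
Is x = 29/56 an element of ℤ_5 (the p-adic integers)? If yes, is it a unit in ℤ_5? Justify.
x ∈ ℤ_5^× (unit); v_5(x) = 0

ℤ_5 = {x ∈ ℚ_5 : v_5(x) ≥ 0} and ℤ_5^× = {x ∈ ℤ_5 : v_5(x) = 0}. Here v_5(29/56) = v_5(num) − v_5(den) = 0; compare against these criteria.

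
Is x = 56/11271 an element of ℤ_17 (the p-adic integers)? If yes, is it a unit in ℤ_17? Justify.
x ∉ ℤ_17 (v_17(x) = -2 < 0)

ℤ_17 = {x ∈ ℚ_17 : v_17(x) ≥ 0} and ℤ_17^× = {x ∈ ℤ_17 : v_17(x) = 0}. Here v_17(56/11271) = v_17(num) − v_17(den) = -2; compare against these criteria.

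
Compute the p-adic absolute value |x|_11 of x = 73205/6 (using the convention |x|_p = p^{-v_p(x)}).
|73205/6|_11 = 1/14641

Step 1 — compute v_11(x) by factoring powers of 11 out of the numerator and denominator: v_11(73205/6) = 4. Step 2 — apply |x|_p = p^{-v_p(x)} = 11^{-4} = 1/14641.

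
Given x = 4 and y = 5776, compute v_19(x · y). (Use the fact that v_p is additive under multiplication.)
v_19(23104) = 2

v_p(x) = 0 (factor: 4 = 19^0 · 4); v_p(y) = 2 (factor: 5776 = 19^2 · 16). Additivity: v_p(xy) = v_p(x) + v_p(y) = 0 + 2 = 2. (Direct check: xy = 23104 = 19^2 · (64).)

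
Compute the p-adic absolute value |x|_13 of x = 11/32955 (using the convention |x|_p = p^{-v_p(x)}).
|11/32955|_13 = 2197

Step 1 — compute v_13(x) by factoring powers of 13 out of the numerator and denominator: v_13(11/32955) = -3. Step 2 — apply |x|_p = p^{-v_p(x)} = 13^{3} = 2197.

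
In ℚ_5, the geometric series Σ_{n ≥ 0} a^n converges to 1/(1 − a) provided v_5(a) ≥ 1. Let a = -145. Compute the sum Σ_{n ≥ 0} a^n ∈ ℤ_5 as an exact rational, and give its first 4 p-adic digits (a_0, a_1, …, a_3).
Σ a^n = 1/(1 − a) = 1/146;  first 4 digits = (1, 1, 0, 3)

v_5(a) = 1 ≥ 1, so the series converges in ℤ_5 to 1/(1 − a) = 1/(1 − (-145)) = 1/146. Expand this rational in ℤ_5: compute digits iteratively via d_i = x_i mod 5, x_{i+1} = (x_i − d_i)/5. The first 4 digits are (1, 1, 0, 3).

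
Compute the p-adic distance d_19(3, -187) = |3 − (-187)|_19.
d_19(3, -187) = 1/19

Step 1 — x − y = 3 − (-187) = 190. Step 2 — v_19(190) = 1 (factor: 190 = (19^1 · 10); the sign does not affect v_p). Step 3 — |x − y|_19 = 19^{-1} = 1/19.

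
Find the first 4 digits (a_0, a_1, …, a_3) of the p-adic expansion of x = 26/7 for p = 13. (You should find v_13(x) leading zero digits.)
(a_0, …, a_3) = (0, 4, 9, 3)

v_13(26/7) = 1, so a_0 = ... = a_0 = 0. Factor out: x = 13^1 · u with u = 2/7 a unit in ℤ_13. Expand u iteratively via a_{v+i} = u_i mod 13, u_{i+1} = (u_i − a_{v+i})/13:
  u_0 = 2/7;  a_1 = 4;  u_1 = (u_0 − 4)/13 = -2/7
  u_1 = -2/7;  a_2 = 9;  u_2 = (u_1 − 9)/13 = -5/7
  u_2 = -5/7;  a_3 = 3;  u_3 = (u_2 − 3)/13 = -2/7
Digits: (0, 4, 9, 3).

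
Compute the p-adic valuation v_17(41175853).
v_17(41175853) = 5

v_17(n) is the largest exponent k such that 17^k divides n. Factor out: 41175853 = 17^5 · 29. (Sign doesn't affect v_p.) So v_17(41175853) = 5.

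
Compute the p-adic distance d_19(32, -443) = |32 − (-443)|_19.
d_19(32, -443) = 1/19

Step 1 — x − y = 32 − (-443) = 475. Step 2 — v_19(475) = 1 (factor: 475 = (19^1 · 25); the sign does not affect v_p). Step 3 — |x − y|_19 = 19^{-1} = 1/19.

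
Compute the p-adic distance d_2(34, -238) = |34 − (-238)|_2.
d_2(34, -238) = 1/16

Step 1 — x − y = 34 − (-238) = 272. Step 2 — v_2(272) = 4 (factor: 272 = (2^4 · 17); the sign does not affect v_p). Step 3 — |x − y|_2 = 2^{-4} = 1/16.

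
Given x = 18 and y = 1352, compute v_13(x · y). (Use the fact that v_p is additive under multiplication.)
v_13(24336) = 2

v_p(x) = 0 (factor: 18 = 13^0 · 18); v_p(y) = 2 (factor: 1352 = 13^2 · 8). Additivity: v_p(xy) = v_p(x) + v_p(y) = 0 + 2 = 2. (Direct check: xy = 24336 = 13^2 · (144).)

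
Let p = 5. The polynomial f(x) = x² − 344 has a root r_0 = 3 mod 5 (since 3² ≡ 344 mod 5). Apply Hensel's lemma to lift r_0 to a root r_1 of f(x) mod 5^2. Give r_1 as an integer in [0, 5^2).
r_1 = 13 (mod 25)

Hensel's recurrence: r_{i+1} = r_i − f(r_i)·(f′(r_i))^{-1} mod 5^{i+2}, with f′(x) = 2x. Iterate:
  r_0 = 3 (mod 5)
  r_1 = 13 (mod 25)
Final: r_1 = 13, and one checks f(r_1) ≡ 0 mod 5^2.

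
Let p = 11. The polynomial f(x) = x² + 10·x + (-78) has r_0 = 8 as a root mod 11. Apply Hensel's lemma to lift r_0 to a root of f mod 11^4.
r_3 = 2593 (mod 14641)

Hensel: r_{i+1} = r_i − f(r_i)·(f′(r_i))^{-1} mod 11^{i+2}, f′(x) = 2x + 10. Iterate:
  r_0 = 8 (mod 11)
  r_1 = 52 (mod 121)
  r_2 = 1262 (mod 1331)
  r_3 = 2593 (mod 14641)
Final: r = 2593 satisfies f(r) ≡ 0 mod 11^4.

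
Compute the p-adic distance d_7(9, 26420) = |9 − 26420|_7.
d_7(9, 26420) = 1/2401

Step 1 — x − y = 9 − 26420 = -26411. Step 2 — v_7(-26411) = 4 (factor: -26411 = −(7^4 · 11); the sign does not affect v_p). Step 3 — |x − y|_7 = 7^{-4} = 1/2401.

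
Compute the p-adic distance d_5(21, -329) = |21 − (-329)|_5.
d_5(21, -329) = 1/25

Step 1 — x − y = 21 − (-329) = 350. Step 2 — v_5(350) = 2 (factor: 350 = (5^2 · 14); the sign does not affect v_p). Step 3 — |x − y|_5 = 5^{-2} = 1/25.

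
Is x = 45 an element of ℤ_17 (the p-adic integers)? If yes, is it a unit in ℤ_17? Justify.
x ∈ ℤ_17^× (unit); v_17(x) = 0

ℤ_17 = {x ∈ ℚ_17 : v_17(x) ≥ 0} and ℤ_17^× = {x ∈ ℤ_17 : v_17(x) = 0}. Here v_17(45) = v_17(num) − v_17(den) = 0; compare against these criteria.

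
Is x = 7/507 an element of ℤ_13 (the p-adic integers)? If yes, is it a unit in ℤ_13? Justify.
x ∉ ℤ_13 (v_13(x) = -2 < 0)

ℤ_13 = {x ∈ ℚ_13 : v_13(x) ≥ 0} and ℤ_13^× = {x ∈ ℤ_13 : v_13(x) = 0}. Here v_13(7/507) = v_13(num) − v_13(den) = -2; compare against these criteria.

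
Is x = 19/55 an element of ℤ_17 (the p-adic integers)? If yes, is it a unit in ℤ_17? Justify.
x ∈ ℤ_17^× (unit); v_17(x) = 0

ℤ_17 = {x ∈ ℚ_17 : v_17(x) ≥ 0} and ℤ_17^× = {x ∈ ℤ_17 : v_17(x) = 0}. Here v_17(19/55) = v_17(num) − v_17(den) = 0; compare against these criteria.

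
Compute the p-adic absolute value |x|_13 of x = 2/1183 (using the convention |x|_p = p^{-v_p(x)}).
|2/1183|_13 = 169

Step 1 — compute v_13(x) by factoring powers of 13 out of the numerator and denominator: v_13(2/1183) = -2. Step 2 — apply |x|_p = p^{-v_p(x)} = 13^{2} = 169.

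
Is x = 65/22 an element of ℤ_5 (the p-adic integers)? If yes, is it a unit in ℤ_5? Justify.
x ∈ ℤ_5 but not a unit; v_5(x) = 1 > 0

ℤ_5 = {x ∈ ℚ_5 : v_5(x) ≥ 0} and ℤ_5^× = {x ∈ ℤ_5 : v_5(x) = 0}. Here v_5(65/22) = v_5(num) − v_5(den) = 1; compare against these criteria.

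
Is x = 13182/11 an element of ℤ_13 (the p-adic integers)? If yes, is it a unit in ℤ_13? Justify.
x ∈ ℤ_13 but not a unit; v_13(x) = 3 > 0

ℤ_13 = {x ∈ ℚ_13 : v_13(x) ≥ 0} and ℤ_13^× = {x ∈ ℤ_13 : v_13(x) = 0}. Here v_13(13182/11) = v_13(num) − v_13(den) = 3; compare against these criteria.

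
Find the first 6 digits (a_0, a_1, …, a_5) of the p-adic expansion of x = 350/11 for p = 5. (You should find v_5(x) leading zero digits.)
(a_0, …, a_5) = (0, 0, 4, 4, 0, 3)

v_5(350/11) = 2, so a_0 = ... = a_1 = 0. Factor out: x = 5^2 · u with u = 14/11 a unit in ℤ_5. Expand u iteratively via a_{v+i} = u_i mod 5, u_{i+1} = (u_i − a_{v+i})/5:
  u_0 = 14/11;  a_2 = 4;  u_1 = (u_0 − 4)/5 = -6/11
  u_1 = -6/11;  a_3 = 4;  u_2 = (u_1 − 4)/5 = -10/11
  u_2 = -10/11;  a_4 = 0;  u_3 = (u_2 − 0)/5 = -2/11
  u_3 = -2/11;  a_5 = 3;  u_4 = (u_3 − 3)/5 = -7/11
Digits: (0, 0, 4, 4, 0, 3).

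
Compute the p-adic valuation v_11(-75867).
v_11(-75867) = 3

v_11(n) is the largest exponent k such that 11^k divides n. Factor out: -75867 = -11^3 · 57. (Sign doesn't affect v_p.) So v_11(-75867) = 3.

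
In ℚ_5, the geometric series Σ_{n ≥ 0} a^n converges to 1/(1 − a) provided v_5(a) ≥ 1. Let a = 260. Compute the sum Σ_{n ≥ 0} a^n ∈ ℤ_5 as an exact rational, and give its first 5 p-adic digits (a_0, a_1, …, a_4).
Σ a^n = 1/(1 − a) = -1/259;  first 5 digits = (1, 2, 4, 0, 1)

v_5(a) = 1 ≥ 1, so the series converges in ℤ_5 to 1/(1 − a) = 1/(1 − 260) = -1/259. Expand this rational in ℤ_5: compute digits iteratively via d_i = x_i mod 5, x_{i+1} = (x_i − d_i)/5. The first 5 digits are (1, 2, 4, 0, 1).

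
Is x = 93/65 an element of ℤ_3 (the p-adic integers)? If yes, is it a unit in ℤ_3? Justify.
x ∈ ℤ_3 but not a unit; v_3(x) = 1 > 0

ℤ_3 = {x ∈ ℚ_3 : v_3(x) ≥ 0} and ℤ_3^× = {x ∈ ℤ_3 : v_3(x) = 0}. Here v_3(93/65) = v_3(num) − v_3(den) = 1; compare against these criteria.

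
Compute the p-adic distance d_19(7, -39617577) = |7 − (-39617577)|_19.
d_19(7, -39617577) = 1/2476099

Step 1 — x − y = 7 − (-39617577) = 39617584. Step 2 — v_19(39617584) = 5 (factor: 39617584 = (19^5 · 16); the sign does not affect v_p). Step 3 — |x − y|_19 = 19^{-5} = 1/2476099.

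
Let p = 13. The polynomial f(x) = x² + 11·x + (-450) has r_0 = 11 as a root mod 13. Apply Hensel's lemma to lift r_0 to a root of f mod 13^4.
r_3 = 13947 (mod 28561)

Hensel: r_{i+1} = r_i − f(r_i)·(f′(r_i))^{-1} mod 13^{i+2}, f′(x) = 2x + 11. Iterate:
  r_0 = 11 (mod 13)
  r_1 = 89 (mod 169)
  r_2 = 765 (mod 2197)
  r_3 = 13947 (mod 28561)
Final: r = 13947 satisfies f(r) ≡ 0 mod 13^4.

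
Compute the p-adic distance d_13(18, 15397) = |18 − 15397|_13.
d_13(18, 15397) = 1/2197

Step 1 — x − y = 18 − 15397 = -15379. Step 2 — v_13(-15379) = 3 (factor: -15379 = −(13^3 · 7); the sign does not affect v_p). Step 3 — |x − y|_13 = 13^{-3} = 1/2197.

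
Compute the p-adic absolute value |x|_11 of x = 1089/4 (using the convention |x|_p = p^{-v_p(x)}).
|1089/4|_11 = 1/121

Step 1 — compute v_11(x) by factoring powers of 11 out of the numerator and denominator: v_11(1089/4) = 2. Step 2 — apply |x|_p = p^{-v_p(x)} = 11^{-2} = 1/121.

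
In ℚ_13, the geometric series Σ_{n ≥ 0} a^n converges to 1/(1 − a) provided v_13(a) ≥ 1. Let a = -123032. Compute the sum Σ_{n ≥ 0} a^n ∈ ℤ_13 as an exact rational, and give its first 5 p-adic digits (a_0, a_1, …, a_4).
Σ a^n = 1/(1 − a) = 1/123033;  first 5 digits = (1, 0, 0, 9, 8)

v_13(a) = 3 ≥ 1, so the series converges in ℤ_13 to 1/(1 − a) = 1/(1 − (-123032)) = 1/123033. Expand this rational in ℤ_13: compute digits iteratively via d_i = x_i mod 13, x_{i+1} = (x_i − d_i)/13. The first 5 digits are (1, 0, 0, 9, 8).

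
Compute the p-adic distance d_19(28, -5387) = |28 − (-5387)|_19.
d_19(28, -5387) = 1/361

Step 1 — x − y = 28 − (-5387) = 5415. Step 2 — v_19(5415) = 2 (factor: 5415 = (19^2 · 15); the sign does not affect v_p). Step 3 — |x − y|_19 = 19^{-2} = 1/361.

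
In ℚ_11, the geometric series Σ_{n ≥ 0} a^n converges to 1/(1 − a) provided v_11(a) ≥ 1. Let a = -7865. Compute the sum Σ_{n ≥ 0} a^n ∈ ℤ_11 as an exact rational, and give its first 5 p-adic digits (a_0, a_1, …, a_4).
Σ a^n = 1/(1 − a) = 1/7866;  first 5 digits = (1, 0, 1, 5, 0)

v_11(a) = 2 ≥ 1, so the series converges in ℤ_11 to 1/(1 − a) = 1/(1 − (-7865)) = 1/7866. Expand this rational in ℤ_11: compute digits iteratively via d_i = x_i mod 11, x_{i+1} = (x_i − d_i)/11. The first 5 digits are (1, 0, 1, 5, 0).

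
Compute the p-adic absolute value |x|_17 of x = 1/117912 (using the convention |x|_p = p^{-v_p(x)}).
|1/117912|_17 = 4913

Step 1 — compute v_17(x) by factoring powers of 17 out of the numerator and denominator: v_17(1/117912) = -3. Step 2 — apply |x|_p = p^{-v_p(x)} = 17^{3} = 4913.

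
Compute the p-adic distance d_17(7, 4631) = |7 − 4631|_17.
d_17(7, 4631) = 1/289

Step 1 — x − y = 7 − 4631 = -4624. Step 2 — v_17(-4624) = 2 (factor: -4624 = −(17^2 · 16); the sign does not affect v_p). Step 3 — |x − y|_17 = 17^{-2} = 1/289.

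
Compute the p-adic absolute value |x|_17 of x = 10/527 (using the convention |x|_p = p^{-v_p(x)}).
|10/527|_17 = 17

Step 1 — compute v_17(x) by factoring powers of 17 out of the numerator and denominator: v_17(10/527) = -1. Step 2 — apply |x|_p = p^{-v_p(x)} = 17^{1} = 17.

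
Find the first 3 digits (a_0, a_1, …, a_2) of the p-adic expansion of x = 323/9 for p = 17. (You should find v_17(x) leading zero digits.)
(a_0, …, a_2) = (0, 4, 15)

v_17(323/9) = 1, so a_0 = ... = a_0 = 0. Factor out: x = 17^1 · u with u = 19/9 a unit in ℤ_17. Expand u iteratively via a_{v+i} = u_i mod 17, u_{i+1} = (u_i − a_{v+i})/17:
  u_0 = 19/9;  a_1 = 4;  u_1 = (u_0 − 4)/17 = -1/9
  u_1 = -1/9;  a_2 = 15;  u_2 = (u_1 − 15)/17 = -8/9
Digits: (0, 4, 15).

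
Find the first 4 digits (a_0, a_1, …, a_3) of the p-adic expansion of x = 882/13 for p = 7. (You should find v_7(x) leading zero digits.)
(a_0, …, a_3) = (0, 0, 3, 3)

v_7(882/13) = 2, so a_0 = ... = a_1 = 0. Factor out: x = 7^2 · u with u = 18/13 a unit in ℤ_7. Expand u iteratively via a_{v+i} = u_i mod 7, u_{i+1} = (u_i − a_{v+i})/7:
  u_0 = 18/13;  a_2 = 3;  u_1 = (u_0 − 3)/7 = -3/13
  u_1 = -3/13;  a_3 = 3;  u_2 = (u_1 − 3)/7 = -6/13
Digits: (0, 0, 3, 3).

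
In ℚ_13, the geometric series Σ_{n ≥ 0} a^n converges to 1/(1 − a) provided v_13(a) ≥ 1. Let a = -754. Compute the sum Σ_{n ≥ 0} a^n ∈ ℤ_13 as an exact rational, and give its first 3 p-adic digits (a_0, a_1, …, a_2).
Σ a^n = 1/(1 − a) = 1/755;  first 3 digits = (1, 7, 5)

v_13(a) = 1 ≥ 1, so the series converges in ℤ_13 to 1/(1 − a) = 1/(1 − (-754)) = 1/755. Expand this rational in ℤ_13: compute digits iteratively via d_i = x_i mod 13, x_{i+1} = (x_i − d_i)/13. The first 3 digits are (1, 7, 5).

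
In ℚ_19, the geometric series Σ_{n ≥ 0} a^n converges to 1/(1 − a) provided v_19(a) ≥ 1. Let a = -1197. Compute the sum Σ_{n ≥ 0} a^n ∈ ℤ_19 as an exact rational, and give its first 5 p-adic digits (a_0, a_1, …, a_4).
Σ a^n = 1/(1 − a) = 1/1198;  first 5 digits = (1, 13, 13, 11, 2)

v_19(a) = 1 ≥ 1, so the series converges in ℤ_19 to 1/(1 − a) = 1/(1 − (-1197)) = 1/1198. Expand this rational in ℤ_19: compute digits iteratively via d_i = x_i mod 19, x_{i+1} = (x_i − d_i)/19. The first 5 digits are (1, 13, 13, 11, 2).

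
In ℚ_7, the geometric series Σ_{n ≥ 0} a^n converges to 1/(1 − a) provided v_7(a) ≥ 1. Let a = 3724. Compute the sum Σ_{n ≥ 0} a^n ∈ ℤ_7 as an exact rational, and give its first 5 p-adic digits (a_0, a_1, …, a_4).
Σ a^n = 1/(1 − a) = -1/3723;  first 5 digits = (1, 0, 6, 3, 2)

v_7(a) = 2 ≥ 1, so the series converges in ℤ_7 to 1/(1 − a) = 1/(1 − 3724) = -1/3723. Expand this rational in ℤ_7: compute digits iteratively via d_i = x_i mod 7, x_{i+1} = (x_i − d_i)/7. The first 5 digits are (1, 0, 6, 3, 2).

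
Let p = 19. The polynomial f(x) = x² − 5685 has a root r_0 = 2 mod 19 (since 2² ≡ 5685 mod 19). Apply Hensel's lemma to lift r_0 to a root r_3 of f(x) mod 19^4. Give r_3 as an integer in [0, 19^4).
r_3 = 95914 (mod 130321)

Hensel's recurrence: r_{i+1} = r_i − f(r_i)·(f′(r_i))^{-1} mod 19^{i+2}, with f′(x) = 2x. Iterate:
  r_0 = 2 (mod 19)
  r_1 = 249 (mod 361)
  r_2 = 6747 (mod 6859)
  r_3 = 95914 (mod 130321)
Final: r_3 = 95914, and one checks f(r_3) ≡ 0 mod 19^4.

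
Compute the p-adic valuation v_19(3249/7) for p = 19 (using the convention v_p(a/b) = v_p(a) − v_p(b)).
v_19(3249/7) = 2

Factor powers of 19 from the numerator and denominator of the reduced fraction: 3249 = 19^2 · 9 and 7 = 19^0 · 7. Apply v_p(a/b) = v_p(a) − v_p(b): v_19(3249/7) = 2 − 0 = 2.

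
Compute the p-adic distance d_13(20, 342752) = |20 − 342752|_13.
d_13(20, 342752) = 1/28561

Step 1 — x − y = 20 − 342752 = -342732. Step 2 — v_13(-342732) = 4 (factor: -342732 = −(13^4 · 12); the sign does not affect v_p). Step 3 — |x − y|_13 = 13^{-4} = 1/28561.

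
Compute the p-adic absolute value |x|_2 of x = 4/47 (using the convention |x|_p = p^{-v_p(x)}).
|4/47|_2 = 1/4

Step 1 — compute v_2(x) by factoring powers of 2 out of the numerator and denominator: v_2(4/47) = 2. Step 2 — apply |x|_p = p^{-v_p(x)} = 2^{-2} = 1/4.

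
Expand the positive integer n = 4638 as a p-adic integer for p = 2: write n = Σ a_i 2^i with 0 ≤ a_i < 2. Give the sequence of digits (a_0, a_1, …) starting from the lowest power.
(a_0, a_1, …) = (0, 1, 1, 1, 1, 0, 0, 0, 0, 1, 0, 0, 1)

Repeated division by 2 gives the digits low-to-high: 4638 = 1·2^1 + 1·2^2 + 1·2^3 + 1·2^4 + 1·2^9 + 1·2^12. Digit sequence: (0, 1, 1, 1, 1, 0, 0, 0, 0, 1, 0, 0, 1).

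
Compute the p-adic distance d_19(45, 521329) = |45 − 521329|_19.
d_19(45, 521329) = 1/130321

Step 1 — x − y = 45 − 521329 = -521284. Step 2 — v_19(-521284) = 4 (factor: -521284 = −(19^4 · 4); the sign does not affect v_p). Step 3 — |x − y|_19 = 19^{-4} = 1/130321.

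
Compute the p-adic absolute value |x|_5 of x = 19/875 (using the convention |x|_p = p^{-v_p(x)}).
|19/875|_5 = 125

Step 1 — compute v_5(x) by factoring powers of 5 out of the numerator and denominator: v_5(19/875) = -3. Step 2 — apply |x|_p = p^{-v_p(x)} = 5^{3} = 125.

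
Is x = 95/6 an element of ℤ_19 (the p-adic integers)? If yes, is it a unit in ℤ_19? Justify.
x ∈ ℤ_19 but not a unit; v_19(x) = 1 > 0

ℤ_19 = {x ∈ ℚ_19 : v_19(x) ≥ 0} and ℤ_19^× = {x ∈ ℤ_19 : v_19(x) = 0}. Here v_19(95/6) = v_19(num) − v_19(den) = 1; compare against these criteria.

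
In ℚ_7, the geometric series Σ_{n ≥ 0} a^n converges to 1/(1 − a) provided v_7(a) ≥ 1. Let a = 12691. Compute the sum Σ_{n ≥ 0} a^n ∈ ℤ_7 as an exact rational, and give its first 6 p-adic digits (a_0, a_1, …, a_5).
Σ a^n = 1/(1 − a) = -1/12690;  first 6 digits = (1, 0, 0, 2, 5, 0)

v_7(a) = 3 ≥ 1, so the series converges in ℤ_7 to 1/(1 − a) = 1/(1 − 12691) = -1/12690. Expand this rational in ℤ_7: compute digits iteratively via d_i = x_i mod 7, x_{i+1} = (x_i − d_i)/7. The first 6 digits are (1, 0, 0, 2, 5, 0).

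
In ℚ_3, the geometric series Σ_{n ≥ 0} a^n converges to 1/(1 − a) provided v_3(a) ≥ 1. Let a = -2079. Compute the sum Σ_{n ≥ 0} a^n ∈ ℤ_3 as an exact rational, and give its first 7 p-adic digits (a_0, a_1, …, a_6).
Σ a^n = 1/(1 − a) = 1/2080;  first 7 digits = (1, 0, 0, 1, 1, 0, 1)

v_3(a) = 3 ≥ 1, so the series converges in ℤ_3 to 1/(1 − a) = 1/(1 − (-2079)) = 1/2080. Expand this rational in ℤ_3: compute digits iteratively via d_i = x_i mod 3, x_{i+1} = (x_i − d_i)/3. The first 7 digits are (1, 0, 0, 1, 1, 0, 1).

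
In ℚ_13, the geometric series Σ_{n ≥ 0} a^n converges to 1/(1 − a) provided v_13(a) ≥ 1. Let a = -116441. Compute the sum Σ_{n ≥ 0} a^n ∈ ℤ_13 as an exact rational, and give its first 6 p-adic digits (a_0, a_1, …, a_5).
Σ a^n = 1/(1 − a) = 1/116442;  first 6 digits = (1, 0, 0, 12, 8, 12)

v_13(a) = 3 ≥ 1, so the series converges in ℤ_13 to 1/(1 − a) = 1/(1 − (-116441)) = 1/116442. Expand this rational in ℤ_13: compute digits iteratively via d_i = x_i mod 13, x_{i+1} = (x_i − d_i)/13. The first 6 digits are (1, 0, 0, 12, 8, 12).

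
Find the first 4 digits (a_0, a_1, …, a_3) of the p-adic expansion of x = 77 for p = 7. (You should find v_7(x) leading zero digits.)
(a_0, …, a_3) = (0, 4, 1, 0)

v_7(77) = 1, so a_0 = ... = a_0 = 0. Factor out: x = 7^1 · u with u = 11 a unit in ℤ_7. Expand u iteratively via a_{v+i} = u_i mod 7, u_{i+1} = (u_i − a_{v+i})/7:
  u_0 = 11;  a_1 = 4;  u_1 = (u_0 − 4)/7 = 1
  u_1 = 1;  a_2 = 1;  u_2 = (u_1 − 1)/7 = 0
  u_2 = 0;  a_3 = 0;  u_3 = (u_2 − 0)/7 = 0
Digits: (0, 4, 1, 0).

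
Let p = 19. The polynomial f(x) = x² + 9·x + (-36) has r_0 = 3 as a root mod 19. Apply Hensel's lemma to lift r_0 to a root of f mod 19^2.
r_1 = 3 (mod 361)

Hensel: r_{i+1} = r_i − f(r_i)·(f′(r_i))^{-1} mod 19^{i+2}, f′(x) = 2x + 9. Iterate:
  r_0 = 3 (mod 19)
  r_1 = 3 (mod 361)
Final: r = 3 satisfies f(r) ≡ 0 mod 19^2.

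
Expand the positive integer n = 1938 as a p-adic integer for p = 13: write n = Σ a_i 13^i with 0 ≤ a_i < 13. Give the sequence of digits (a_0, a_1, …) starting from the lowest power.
(a_0, a_1, …) = (1, 6, 11)

Repeated division by 13 gives the digits low-to-high: 1938 = 1 + 6·13^1 + 11·13^2. Digit sequence: (1, 6, 11).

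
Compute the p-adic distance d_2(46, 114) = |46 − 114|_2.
d_2(46, 114) = 1/4

Step 1 — x − y = 46 − 114 = -68. Step 2 — v_2(-68) = 2 (factor: -68 = −(2^2 · 17); the sign does not affect v_p). Step 3 — |x − y|_2 = 2^{-2} = 1/4.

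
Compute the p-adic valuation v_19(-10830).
v_19(-10830) = 2

v_19(n) is the largest exponent k such that 19^k divides n. Factor out: -10830 = -19^2 · 30. (Sign doesn't affect v_p.) So v_19(-10830) = 2.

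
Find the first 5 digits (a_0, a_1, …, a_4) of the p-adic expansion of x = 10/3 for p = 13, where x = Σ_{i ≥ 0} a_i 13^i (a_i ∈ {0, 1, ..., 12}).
(a_0, …, a_4) = (12, 8, 8, 8, 8)

v_13(10/3) = 0 (numerator and denominator both coprime to 13), so x ∈ ℤ_13^×. Compute digits iteratively via a_i = x_i mod 13, x_{i+1} = (x_i − a_i)/13, with x_0 = x:
  x_0 = 10/3;  a_0 = 12;  x_1 = (x_0 − 12)/13 = -2/3
  x_1 = -2/3;  a_1 = 8;  x_2 = (x_1 − 8)/13 = -2/3
  x_2 = -2/3;  a_2 = 8;  x_3 = (x_2 − 8)/13 = -2/3
  x_3 = -2/3;  a_3 = 8;  x_4 = (x_3 − 8)/13 = -2/3
  x_4 = -2/3;  a_4 = 8;  x_5 = (x_4 − 8)/13 = -2/3
Digits: (12, 8, 8, 8, 8).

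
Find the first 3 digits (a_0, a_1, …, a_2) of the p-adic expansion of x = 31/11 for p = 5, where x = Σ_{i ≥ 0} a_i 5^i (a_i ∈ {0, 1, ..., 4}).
(a_0, …, a_2) = (1, 4, 2)

v_5(31/11) = 0 (numerator and denominator both coprime to 5), so x ∈ ℤ_5^×. Compute digits iteratively via a_i = x_i mod 5, x_{i+1} = (x_i − a_i)/5, with x_0 = x:
  x_0 = 31/11;  a_0 = 1;  x_1 = (x_0 − 1)/5 = 4/11
  x_1 = 4/11;  a_1 = 4;  x_2 = (x_1 − 4)/5 = -8/11
  x_2 = -8/11;  a_2 = 2;  x_3 = (x_2 − 2)/5 = -6/11
Digits: (1, 4, 2).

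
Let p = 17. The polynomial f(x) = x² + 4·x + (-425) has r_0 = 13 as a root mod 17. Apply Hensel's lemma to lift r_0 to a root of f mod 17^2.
r_1 = 251 (mod 289)

Hensel: r_{i+1} = r_i − f(r_i)·(f′(r_i))^{-1} mod 17^{i+2}, f′(x) = 2x + 4. Iterate:
  r_0 = 13 (mod 17)
  r_1 = 251 (mod 289)
Final: r = 251 satisfies f(r) ≡ 0 mod 17^2.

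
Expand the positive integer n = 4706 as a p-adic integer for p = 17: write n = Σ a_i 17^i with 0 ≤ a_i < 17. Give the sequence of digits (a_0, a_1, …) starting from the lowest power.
(a_0, a_1, …) = (14, 4, 16)

Repeated division by 17 gives the digits low-to-high: 4706 = 14 + 4·17^1 + 16·17^2. Digit sequence: (14, 4, 16).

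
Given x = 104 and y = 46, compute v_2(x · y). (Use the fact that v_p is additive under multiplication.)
v_2(4784) = 4

v_p(x) = 3 (factor: 104 = 2^3 · 13); v_p(y) = 1 (factor: 46 = 2^1 · 23). Additivity: v_p(xy) = v_p(x) + v_p(y) = 3 + 1 = 4. (Direct check: xy = 4784 = 2^4 · (299).)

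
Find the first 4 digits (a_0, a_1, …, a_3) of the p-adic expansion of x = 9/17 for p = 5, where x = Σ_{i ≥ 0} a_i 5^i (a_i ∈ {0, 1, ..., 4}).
(a_0, …, a_3) = (2, 0, 2, 4)

v_5(9/17) = 0 (numerator and denominator both coprime to 5), so x ∈ ℤ_5^×. Compute digits iteratively via a_i = x_i mod 5, x_{i+1} = (x_i − a_i)/5, with x_0 = x:
  x_0 = 9/17;  a_0 = 2;  x_1 = (x_0 − 2)/5 = -5/17
  x_1 = -5/17;  a_1 = 0;  x_2 = (x_1 − 0)/5 = -1/17
  x_2 = -1/17;  a_2 = 2;  x_3 = (x_2 − 2)/5 = -7/17
  x_3 = -7/17;  a_3 = 4;  x_4 = (x_3 − 4)/5 = -15/17
Digits: (2, 0, 2, 4).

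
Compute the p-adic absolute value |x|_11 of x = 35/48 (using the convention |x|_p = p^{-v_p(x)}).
|35/48|_11 = 1

Step 1 — compute v_11(x) by factoring powers of 11 out of the numerator and denominator: v_11(35/48) = 0. Step 2 — apply |x|_p = p^{-v_p(x)} = 11^{0} = 1.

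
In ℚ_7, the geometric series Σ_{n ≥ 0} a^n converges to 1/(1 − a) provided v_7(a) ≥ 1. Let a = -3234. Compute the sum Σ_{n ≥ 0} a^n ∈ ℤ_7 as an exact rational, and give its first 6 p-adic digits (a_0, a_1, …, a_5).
Σ a^n = 1/(1 − a) = 1/3235;  first 6 digits = (1, 0, 4, 4, 0, 6)

v_7(a) = 2 ≥ 1, so the series converges in ℤ_7 to 1/(1 − a) = 1/(1 − (-3234)) = 1/3235. Expand this rational in ℤ_7: compute digits iteratively via d_i = x_i mod 7, x_{i+1} = (x_i − d_i)/7. The first 6 digits are (1, 0, 4, 4, 0, 6).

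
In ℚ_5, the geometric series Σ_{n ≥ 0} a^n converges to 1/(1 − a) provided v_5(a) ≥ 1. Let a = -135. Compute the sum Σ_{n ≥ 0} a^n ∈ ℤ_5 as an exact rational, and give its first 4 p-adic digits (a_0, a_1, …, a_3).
Σ a^n = 1/(1 − a) = 1/136;  first 4 digits = (1, 3, 3, 1)

v_5(a) = 1 ≥ 1, so the series converges in ℤ_5 to 1/(1 − a) = 1/(1 − (-135)) = 1/136. Expand this rational in ℤ_5: compute digits iteratively via d_i = x_i mod 5, x_{i+1} = (x_i − d_i)/5. The first 4 digits are (1, 3, 3, 1).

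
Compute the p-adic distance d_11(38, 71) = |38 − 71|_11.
d_11(38, 71) = 1/11

Step 1 — x − y = 38 − 71 = -33. Step 2 — v_11(-33) = 1 (factor: -33 = −(11^1 · 3); the sign does not affect v_p). Step 3 — |x − y|_11 = 11^{-1} = 1/11.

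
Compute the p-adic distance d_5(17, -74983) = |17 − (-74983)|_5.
d_5(17, -74983) = 1/3125

Step 1 — x − y = 17 − (-74983) = 75000. Step 2 — v_5(75000) = 5 (factor: 75000 = (5^5 · 24); the sign does not affect v_p). Step 3 — |x − y|_5 = 5^{-5} = 1/3125.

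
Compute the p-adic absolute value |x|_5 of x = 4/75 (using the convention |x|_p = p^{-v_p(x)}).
|4/75|_5 = 25

Step 1 — compute v_5(x) by factoring powers of 5 out of the numerator and denominator: v_5(4/75) = -2. Step 2 — apply |x|_p = p^{-v_p(x)} = 5^{2} = 25.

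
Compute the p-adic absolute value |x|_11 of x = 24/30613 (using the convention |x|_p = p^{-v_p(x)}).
|24/30613|_11 = 1331

Step 1 — compute v_11(x) by factoring powers of 11 out of the numerator and denominator: v_11(24/30613) = -3. Step 2 — apply |x|_p = p^{-v_p(x)} = 11^{3} = 1331.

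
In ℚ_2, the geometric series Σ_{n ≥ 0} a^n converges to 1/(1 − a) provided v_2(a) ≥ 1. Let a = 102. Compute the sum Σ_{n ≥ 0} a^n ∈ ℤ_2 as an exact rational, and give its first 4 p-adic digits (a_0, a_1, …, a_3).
Σ a^n = 1/(1 − a) = -1/101;  first 4 digits = (1, 1, 0, 0)

v_2(a) = 1 ≥ 1, so the series converges in ℤ_2 to 1/(1 − a) = 1/(1 − 102) = -1/101. Expand this rational in ℤ_2: compute digits iteratively via d_i = x_i mod 2, x_{i+1} = (x_i − d_i)/2. The first 4 digits are (1, 1, 0, 0).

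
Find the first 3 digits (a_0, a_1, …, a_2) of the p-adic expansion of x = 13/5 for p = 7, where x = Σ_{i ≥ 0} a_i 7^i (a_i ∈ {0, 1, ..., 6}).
(a_0, …, a_2) = (4, 4, 5)

v_7(13/5) = 0 (numerator and denominator both coprime to 7), so x ∈ ℤ_7^×. Compute digits iteratively via a_i = x_i mod 7, x_{i+1} = (x_i − a_i)/7, with x_0 = x:
  x_0 = 13/5;  a_0 = 4;  x_1 = (x_0 − 4)/7 = -1/5
  x_1 = -1/5;  a_1 = 4;  x_2 = (x_1 − 4)/7 = -3/5
  x_2 = -3/5;  a_2 = 5;  x_3 = (x_2 − 5)/7 = -4/5
Digits: (4, 4, 5).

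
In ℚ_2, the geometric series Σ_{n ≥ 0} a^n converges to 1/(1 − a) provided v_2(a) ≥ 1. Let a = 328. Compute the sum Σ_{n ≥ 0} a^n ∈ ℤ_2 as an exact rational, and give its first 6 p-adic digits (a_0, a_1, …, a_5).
Σ a^n = 1/(1 − a) = -1/327;  first 6 digits = (1, 0, 0, 1, 0, 0)

v_2(a) = 3 ≥ 1, so the series converges in ℤ_2 to 1/(1 − a) = 1/(1 − 328) = -1/327. Expand this rational in ℤ_2: compute digits iteratively via d_i = x_i mod 2, x_{i+1} = (x_i − d_i)/2. The first 6 digits are (1, 0, 0, 1, 0, 0).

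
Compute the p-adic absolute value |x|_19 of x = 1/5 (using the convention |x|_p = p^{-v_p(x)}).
|1/5|_19 = 1

Step 1 — compute v_19(x) by factoring powers of 19 out of the numerator and denominator: v_19(1/5) = 0. Step 2 — apply |x|_p = p^{-v_p(x)} = 19^{0} = 1.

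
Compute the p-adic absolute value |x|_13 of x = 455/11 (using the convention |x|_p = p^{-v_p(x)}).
|455/11|_13 = 1/13

Step 1 — compute v_13(x) by factoring powers of 13 out of the numerator and denominator: v_13(455/11) = 1. Step 2 — apply |x|_p = p^{-v_p(x)} = 13^{-1} = 1/13.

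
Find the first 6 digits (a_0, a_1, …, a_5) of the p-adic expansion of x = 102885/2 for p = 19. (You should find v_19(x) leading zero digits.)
(a_0, …, a_5) = (0, 0, 0, 17, 9, 9)

v_19(102885/2) = 3, so a_0 = ... = a_2 = 0. Factor out: x = 19^3 · u with u = 15/2 a unit in ℤ_19. Expand u iteratively via a_{v+i} = u_i mod 19, u_{i+1} = (u_i − a_{v+i})/19:
  u_0 = 15/2;  a_3 = 17;  u_1 = (u_0 − 17)/19 = -1/2
  u_1 = -1/2;  a_4 = 9;  u_2 = (u_1 − 9)/19 = -1/2
  u_2 = -1/2;  a_5 = 9;  u_3 = (u_2 − 9)/19 = -1/2
Digits: (0, 0, 0, 17, 9, 9).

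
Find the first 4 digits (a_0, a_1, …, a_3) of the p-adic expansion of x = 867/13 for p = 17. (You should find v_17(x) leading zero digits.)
(a_0, …, a_3) = (0, 0, 12, 15)

v_17(867/13) = 2, so a_0 = ... = a_1 = 0. Factor out: x = 17^2 · u with u = 3/13 a unit in ℤ_17. Expand u iteratively via a_{v+i} = u_i mod 17, u_{i+1} = (u_i − a_{v+i})/17:
  u_0 = 3/13;  a_2 = 12;  u_1 = (u_0 − 12)/17 = -9/13
  u_1 = -9/13;  a_3 = 15;  u_2 = (u_1 − 15)/17 = -12/13
Digits: (0, 0, 12, 15).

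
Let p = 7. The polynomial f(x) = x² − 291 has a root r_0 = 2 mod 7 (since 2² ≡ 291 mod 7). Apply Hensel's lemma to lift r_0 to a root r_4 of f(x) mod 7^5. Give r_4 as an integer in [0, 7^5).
r_4 = 9886 (mod 16807)

Hensel's recurrence: r_{i+1} = r_i − f(r_i)·(f′(r_i))^{-1} mod 7^{i+2}, with f′(x) = 2x. Iterate:
  r_0 = 2 (mod 7)
  r_1 = 37 (mod 49)
  r_2 = 282 (mod 343)
  r_3 = 282 (mod 2401)
  r_4 = 9886 (mod 16807)
Final: r_4 = 9886, and one checks f(r_4) ≡ 0 mod 7^5.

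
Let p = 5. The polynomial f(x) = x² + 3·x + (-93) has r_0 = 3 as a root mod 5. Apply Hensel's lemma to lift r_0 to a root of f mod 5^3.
r_2 = 53 (mod 125)

Hensel: r_{i+1} = r_i − f(r_i)·(f′(r_i))^{-1} mod 5^{i+2}, f′(x) = 2x + 3. Iterate:
  r_0 = 3 (mod 5)
  r_1 = 3 (mod 25)
  r_2 = 53 (mod 125)
Final: r = 53 satisfies f(r) ≡ 0 mod 5^3.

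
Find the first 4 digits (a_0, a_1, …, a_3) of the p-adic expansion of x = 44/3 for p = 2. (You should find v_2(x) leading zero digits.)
(a_0, …, a_3) = (0, 0, 1, 0)

v_2(44/3) = 2, so a_0 = ... = a_1 = 0. Factor out: x = 2^2 · u with u = 11/3 a unit in ℤ_2. Expand u iteratively via a_{v+i} = u_i mod 2, u_{i+1} = (u_i − a_{v+i})/2:
  u_0 = 11/3;  a_2 = 1;  u_1 = (u_0 − 1)/2 = 4/3
  u_1 = 4/3;  a_3 = 0;  u_2 = (u_1 − 0)/2 = 2/3
Digits: (0, 0, 1, 0).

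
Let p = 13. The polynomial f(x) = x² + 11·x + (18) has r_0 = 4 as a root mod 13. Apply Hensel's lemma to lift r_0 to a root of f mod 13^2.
r_1 = 160 (mod 169)

Hensel: r_{i+1} = r_i − f(r_i)·(f′(r_i))^{-1} mod 13^{i+2}, f′(x) = 2x + 11. Iterate:
  r_0 = 4 (mod 13)
  r_1 = 160 (mod 169)
Final: r = 160 satisfies f(r) ≡ 0 mod 13^2.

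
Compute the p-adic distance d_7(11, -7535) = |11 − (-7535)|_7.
d_7(11, -7535) = 1/343

Step 1 — x − y = 11 − (-7535) = 7546. Step 2 — v_7(7546) = 3 (factor: 7546 = (7^3 · 22); the sign does not affect v_p). Step 3 — |x − y|_7 = 7^{-3} = 1/343.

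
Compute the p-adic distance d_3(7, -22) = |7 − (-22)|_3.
d_3(7, -22) = 1

Step 1 — x − y = 7 − (-22) = 29. Step 2 — v_3(29) = 0 (factor: 29 = (3^0 · 29); the sign does not affect v_p). Step 3 — |x − y|_3 = 3^{0} = 1.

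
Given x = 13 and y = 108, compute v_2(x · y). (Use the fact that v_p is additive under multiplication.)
v_2(1404) = 2

v_p(x) = 0 (factor: 13 = 2^0 · 13); v_p(y) = 2 (factor: 108 = 2^2 · 27). Additivity: v_p(xy) = v_p(x) + v_p(y) = 0 + 2 = 2. (Direct check: xy = 1404 = 2^2 · (351).)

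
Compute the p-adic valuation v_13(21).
v_13(21) = 0

v_13(n) is the largest exponent k such that 13^k divides n. Factor out: 21 = 13^0 · 21. (Sign doesn't affect v_p.) So v_13(21) = 0.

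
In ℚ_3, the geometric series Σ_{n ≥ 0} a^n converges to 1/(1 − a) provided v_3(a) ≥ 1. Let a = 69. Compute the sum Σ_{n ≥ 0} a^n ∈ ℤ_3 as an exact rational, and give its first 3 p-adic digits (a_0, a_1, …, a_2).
Σ a^n = 1/(1 − a) = -1/68;  first 3 digits = (1, 2, 2)

v_3(a) = 1 ≥ 1, so the series converges in ℤ_3 to 1/(1 − a) = 1/(1 − 69) = -1/68. Expand this rational in ℤ_3: compute digits iteratively via d_i = x_i mod 3, x_{i+1} = (x_i − d_i)/3. The first 3 digits are (1, 2, 2).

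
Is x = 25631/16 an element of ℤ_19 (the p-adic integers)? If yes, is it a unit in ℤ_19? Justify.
x ∈ ℤ_19 but not a unit; v_19(x) = 2 > 0

ℤ_19 = {x ∈ ℚ_19 : v_19(x) ≥ 0} and ℤ_19^× = {x ∈ ℤ_19 : v_19(x) = 0}. Here v_19(25631/16) = v_19(num) − v_19(den) = 2; compare against these criteria.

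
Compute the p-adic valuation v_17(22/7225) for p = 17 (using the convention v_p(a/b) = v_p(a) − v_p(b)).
v_17(22/7225) = -2

Factor powers of 17 from the numerator and denominator of the reduced fraction: 22 = 17^0 · 22 and 7225 = 17^2 · 25. Apply v_p(a/b) = v_p(a) − v_p(b): v_17(22/7225) = 0 − 2 = -2.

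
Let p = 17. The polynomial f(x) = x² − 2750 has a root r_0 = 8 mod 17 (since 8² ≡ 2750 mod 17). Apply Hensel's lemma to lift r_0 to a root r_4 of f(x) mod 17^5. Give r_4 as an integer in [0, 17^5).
r_4 = 268404 (mod 1419857)

Hensel's recurrence: r_{i+1} = r_i − f(r_i)·(f′(r_i))^{-1} mod 17^{i+2}, with f′(x) = 2x. Iterate:
  r_0 = 8 (mod 17)
  r_1 = 212 (mod 289)
  r_2 = 3102 (mod 4913)
  r_3 = 17841 (mod 83521)
  r_4 = 268404 (mod 1419857)
Final: r_4 = 268404, and one checks f(r_4) ≡ 0 mod 17^5.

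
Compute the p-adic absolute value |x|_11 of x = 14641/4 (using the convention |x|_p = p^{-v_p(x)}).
|14641/4|_11 = 1/14641

Step 1 — compute v_11(x) by factoring powers of 11 out of the numerator and denominator: v_11(14641/4) = 4. Step 2 — apply |x|_p = p^{-v_p(x)} = 11^{-4} = 1/14641.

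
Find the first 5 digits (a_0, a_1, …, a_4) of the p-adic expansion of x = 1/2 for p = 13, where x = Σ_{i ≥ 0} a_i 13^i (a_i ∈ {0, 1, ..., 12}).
(a_0, …, a_4) = (7, 6, 6, 6, 6)

v_13(1/2) = 0 (numerator and denominator both coprime to 13), so x ∈ ℤ_13^×. Compute digits iteratively via a_i = x_i mod 13, x_{i+1} = (x_i − a_i)/13, with x_0 = x:
  x_0 = 1/2;  a_0 = 7;  x_1 = (x_0 − 7)/13 = -1/2
  x_1 = -1/2;  a_1 = 6;  x_2 = (x_1 − 6)/13 = -1/2
  x_2 = -1/2;  a_2 = 6;  x_3 = (x_2 − 6)/13 = -1/2
  x_3 = -1/2;  a_3 = 6;  x_4 = (x_3 − 6)/13 = -1/2
  x_4 = -1/2;  a_4 = 6;  x_5 = (x_4 − 6)/13 = -1/2
Digits: (7, 6, 6, 6, 6).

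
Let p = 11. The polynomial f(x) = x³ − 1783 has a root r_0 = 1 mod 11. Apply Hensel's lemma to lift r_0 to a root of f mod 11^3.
r_2 = 474 (mod 1331)

Hensel: r_{i+1} = r_i − f(r_i)/f′(r_i) mod 11^{i+2}, where f′(x) = 3x². Iterate:
  r_0 = 1 (mod 11)
  r_1 = 111 (mod 121)
  r_2 = 474 (mod 1331)
Final: r = 474 with f(r) ≡ 0 mod 11^3.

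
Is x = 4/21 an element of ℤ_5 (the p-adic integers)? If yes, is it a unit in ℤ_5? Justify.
x ∈ ℤ_5^× (unit); v_5(x) = 0

ℤ_5 = {x ∈ ℚ_5 : v_5(x) ≥ 0} and ℤ_5^× = {x ∈ ℤ_5 : v_5(x) = 0}. Here v_5(4/21) = v_5(num) − v_5(den) = 0; compare against these criteria.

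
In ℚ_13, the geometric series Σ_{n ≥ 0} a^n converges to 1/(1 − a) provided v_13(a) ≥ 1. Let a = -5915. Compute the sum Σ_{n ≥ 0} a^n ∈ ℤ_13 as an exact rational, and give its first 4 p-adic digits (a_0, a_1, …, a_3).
Σ a^n = 1/(1 − a) = 1/5916;  first 4 digits = (1, 0, 4, 10)

v_13(a) = 2 ≥ 1, so the series converges in ℤ_13 to 1/(1 − a) = 1/(1 − (-5915)) = 1/5916. Expand this rational in ℤ_13: compute digits iteratively via d_i = x_i mod 13, x_{i+1} = (x_i − d_i)/13. The first 4 digits are (1, 0, 4, 10).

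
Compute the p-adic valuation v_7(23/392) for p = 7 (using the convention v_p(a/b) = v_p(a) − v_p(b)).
v_7(23/392) = -2

Factor powers of 7 from the numerator and denominator of the reduced fraction: 23 = 7^0 · 23 and 392 = 7^2 · 8. Apply v_p(a/b) = v_p(a) − v_p(b): v_7(23/392) = 0 − 2 = -2.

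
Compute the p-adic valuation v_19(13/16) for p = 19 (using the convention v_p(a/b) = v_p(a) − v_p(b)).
v_19(13/16) = 0

Factor powers of 19 from the numerator and denominator of the reduced fraction: 13 = 19^0 · 13 and 16 = 19^0 · 16. Apply v_p(a/b) = v_p(a) − v_p(b): v_19(13/16) = 0 − 0 = 0.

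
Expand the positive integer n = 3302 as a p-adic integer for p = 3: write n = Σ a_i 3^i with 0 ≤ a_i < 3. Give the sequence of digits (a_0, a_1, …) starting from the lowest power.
(a_0, a_1, …) = (2, 2, 0, 2, 1, 1, 1, 1)

Repeated division by 3 gives the digits low-to-high: 3302 = 2 + 2·3^1 + 2·3^3 + 1·3^4 + 1·3^5 + 1·3^6 + 1·3^7. Digit sequence: (2, 2, 0, 2, 1, 1, 1, 1).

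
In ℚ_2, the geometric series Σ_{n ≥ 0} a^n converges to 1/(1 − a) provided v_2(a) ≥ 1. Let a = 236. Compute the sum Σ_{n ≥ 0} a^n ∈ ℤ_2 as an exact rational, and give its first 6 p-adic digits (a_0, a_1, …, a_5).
Σ a^n = 1/(1 − a) = -1/235;  first 6 digits = (1, 0, 1, 1, 1, 1)

v_2(a) = 2 ≥ 1, so the series converges in ℤ_2 to 1/(1 − a) = 1/(1 − 236) = -1/235. Expand this rational in ℤ_2: compute digits iteratively via d_i = x_i mod 2, x_{i+1} = (x_i − d_i)/2. The first 6 digits are (1, 0, 1, 1, 1, 1).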